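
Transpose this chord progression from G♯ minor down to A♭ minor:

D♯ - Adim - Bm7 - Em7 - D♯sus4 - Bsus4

Eb Bbbdim Cbm7 Fbm7 Ebsus4 Cbsus4

G♯ minor down to A♭ minor is an augmented seventh; each chord root moves by that interval while the quality stays the same.
D♯: root D♯ down an augmented seventh → Eb, giving Eb.
Adim: root A down an augmented seventh → Bbb, giving Bbbdim.
Bm7: root B down an augmented seventh → Cb, giving Cbm7.
Em7: root E down an augmented seventh → Fb, giving Fbm7.
D♯sus4: root D♯ down an augmented seventh → Eb, giving Ebsus4.
Bsus4: root B down an augmented seventh → Cb, giving Cbsus4.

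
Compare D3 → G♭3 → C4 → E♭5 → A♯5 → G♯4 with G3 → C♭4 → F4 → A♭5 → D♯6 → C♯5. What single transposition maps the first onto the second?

From D3 to G3 is 4 letter names — a fourth of some quality.
D3 to G3 is 5 semitones, which makes it a perfect fourth; the second version is higher, so the direction is up.
Checking another pair — G#4 → C#5 — gives the same interval.

up a perfect fourth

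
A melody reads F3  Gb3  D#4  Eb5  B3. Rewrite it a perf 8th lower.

F3 → F2
Gb3 → Gb2
D#4 → D#3
Eb5 → Eb4
B3 → B2

F2 Gb2 D#3 Eb4 B2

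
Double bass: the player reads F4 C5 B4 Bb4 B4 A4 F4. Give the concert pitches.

F3 C4 B3 Bb3 B3 A3 F3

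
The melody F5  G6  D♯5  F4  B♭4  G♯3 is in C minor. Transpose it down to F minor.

Bb4 C6 G#4 Bb3 Eb4 C#3

C minor to F minor down is a perfect fifth, so every note moves down by that interval.
F5 -> Bb4
G6 -> C6
D#5 -> G#4
F4 -> Bb3
Bb4 -> Eb4
G#3 -> C#3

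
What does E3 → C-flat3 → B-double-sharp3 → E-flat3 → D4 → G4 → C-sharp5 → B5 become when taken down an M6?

E3 down a major sixth is G2.
Cb3: a sixth down reaches E, and 9 semitones makes it Ebb2.
B##3: a sixth down reaches D, and 9 semitones makes it D##3.
Eb3: a sixth down reaches G, and 9 semitones makes it Gb2.
D4: a sixth down reaches F, and 9 semitones makes it F3.
G4: a sixth down reaches B, and 9 semitones makes it Bb3.
C#5 down a major sixth is E4.
A major sixth down from B5 gives D5.

G2 Ebb2 D##3 Gb2 F3 Bb3 E4 D5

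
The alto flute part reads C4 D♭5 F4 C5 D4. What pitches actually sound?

G3 Ab4 C4 G4 A3

Written C4 on the alto flute sounds as G3, a perfect fourth lower; apply that shift to every note.
C4 becomes G3
Db5 becomes Ab4
F4 becomes C4
C5 becomes G4
D4 becomes A3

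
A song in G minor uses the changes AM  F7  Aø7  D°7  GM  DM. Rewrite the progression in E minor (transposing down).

G minor down to E minor is a minor third; each chord root moves by that interval while the quality stays the same.
AM: root A down a minor third → F#, giving F#M.
F7: root F down a minor third → D, giving D7.
Aø7: root A down a minor third → F#, giving F#ø7.
D°7: root D down a minor third → B, giving B°7.
GM: root G down a minor third → E, giving EM.
DM: root D down a minor third → B, giving BM.

F#M D7 F#ø7 B°7 EM BM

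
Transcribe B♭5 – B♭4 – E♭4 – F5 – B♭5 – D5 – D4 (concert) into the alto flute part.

The alto flute sounds a perfect fourth below written, so the written part must be a perfect fourth above concert — transpose each note up.
Bb5 gives Eb6
Bb4 gives Eb5
Eb4 gives Ab4
F5 gives Bb5
Bb5 gives Eb6
D5 gives G5
D4 gives G4

Eb6 Eb5 Ab4 Bb5 Eb6 G5 G4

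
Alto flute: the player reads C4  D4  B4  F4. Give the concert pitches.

G3 A3 F#4 C4

Written C4 on the alto flute sounds as G3, a perfect fourth lower; apply that shift to every note.
C4 to G3
D4 to A3
B4 to F#4
F4 to C4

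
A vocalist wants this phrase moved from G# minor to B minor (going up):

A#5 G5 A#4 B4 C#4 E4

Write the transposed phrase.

C#6 Bb5 C#5 D5 E4 G4

From G# up to B is a minor third; apply that to each pitch.
A#5 to C#6
G5 to Bb5
A#4 to C#5
B4 to D5
C#4 to E4
E4 to G4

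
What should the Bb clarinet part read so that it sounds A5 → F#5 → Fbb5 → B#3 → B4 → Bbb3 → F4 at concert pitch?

Written C4 sounds as Bb3 on the Bb clarinet, so concert pitches are written a major second up.
A5 to B5
F#5 to G#5
Fbb5 to Gbb5
B#3 to C##4
B4 to C#5
Bbb3 to Cb4
F4 to G4

B5 G#5 Gbb5 C##4 C#5 Cb4 G4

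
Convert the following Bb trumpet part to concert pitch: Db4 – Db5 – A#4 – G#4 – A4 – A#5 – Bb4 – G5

Cb4 Cb5 G#4 F#4 G4 G#5 Ab4 F5

Written C4 on the Bb trumpet sounds as Bb3, a major second lower; apply that shift to every note.
Db4 becomes Cb4
Db5 becomes Cb5
A#4 becomes G#4
G#4 becomes F#4
A4 becomes G4
A#5 becomes G#5
Bb4 becomes Ab4
G5 becomes F5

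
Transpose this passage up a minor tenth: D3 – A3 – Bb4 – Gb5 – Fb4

D3 becomes F4
A3 becomes C5
Bb4 becomes Db6
Gb5 becomes Bbb6
Fb4 becomes Abb5

F4 C5 Db6 Bbb6 Abb5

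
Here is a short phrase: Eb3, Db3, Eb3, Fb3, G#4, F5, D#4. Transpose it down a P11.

Bb1 Ab1 Bb1 Cb2 D#3 C4 A#2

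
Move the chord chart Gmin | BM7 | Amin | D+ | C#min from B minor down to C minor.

Abmin CM7 Bbmin Eb+ Dmin

B minor down to C minor is a major seventh; each chord root moves by that interval while the quality stays the same.
Gmin: root G down a major seventh → Ab, giving Abmin.
BM7: root B down a major seventh → C, giving CM7.
Amin: root A down a major seventh → Bb, giving Bbmin.
D+: root D down a major seventh → Eb, giving Eb+.
C#min: root C# down a major seventh → D, giving Dmin.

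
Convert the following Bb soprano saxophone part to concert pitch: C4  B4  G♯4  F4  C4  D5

The Bb soprano saxophone sounds a major second below written, so transpose each written note down a major second.
C4 → Bb3
B4 → A4
G#4 → F#4
F4 → Eb4
C4 → Bb3
D5 → C5

Bb3 A4 F#4 Eb4 Bb3 C5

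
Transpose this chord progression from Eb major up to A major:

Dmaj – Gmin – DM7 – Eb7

G#maj C#min G#M7 A7

Eb major up to A major is an augmented fourth; each chord root moves by that interval while the quality stays the same.
Dmaj: root D up an augmented fourth → G#, giving G#maj.
Gmin: root G up an augmented fourth → C#, giving C#min.
DM7: root D up an augmented fourth → G#, giving G#M7.
Eb7: root Eb up an augmented fourth → A, giving A7.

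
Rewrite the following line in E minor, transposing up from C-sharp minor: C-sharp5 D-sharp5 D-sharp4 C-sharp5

E5 F#5 F#4 E5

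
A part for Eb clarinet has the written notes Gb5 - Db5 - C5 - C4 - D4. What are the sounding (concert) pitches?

Bbb5 Fb5 Eb5 Eb4 F4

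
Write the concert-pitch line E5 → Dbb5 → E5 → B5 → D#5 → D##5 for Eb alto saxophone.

C#6 Bbb5 C#6 G#6 B#5 B##5

The Eb alto saxophone sounds a major sixth below written, so the written part must be a major sixth above concert — transpose each note up.
E5 gives C#6
Dbb5 gives Bbb5
E5 gives C#6
B5 gives G#6
D#5 gives B#5
D##5 gives B##5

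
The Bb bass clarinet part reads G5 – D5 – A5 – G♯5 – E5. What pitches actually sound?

F4 C4 G4 F#4 D4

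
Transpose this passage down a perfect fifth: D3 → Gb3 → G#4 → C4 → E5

G2 Cb3 C#4 F3 A4

D3 becomes G2
Gb3 becomes Cb3
G#4 becomes C#4
C4 becomes F3
E5 becomes A4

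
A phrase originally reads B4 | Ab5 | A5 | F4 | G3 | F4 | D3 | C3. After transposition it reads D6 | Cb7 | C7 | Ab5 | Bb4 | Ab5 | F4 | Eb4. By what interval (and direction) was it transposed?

up a minor tenth

From B4 to D6 is 10 letter names — a tenth of some quality.
B4 to D6 is 15 semitones, which makes it a minor tenth; the second version is higher, so the direction is up.
Checking another pair — C3 → Eb4 — gives the same interval.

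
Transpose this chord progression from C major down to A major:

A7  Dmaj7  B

F#7 Bmaj7 G#

C major down to A major is a minor third; each chord root moves by that interval while the quality stays the same.
A7: root A down a minor third → F#, giving F#7.
Dmaj7: root D down a minor third → B, giving Bmaj7.
B: root B down a minor third → G#, giving G#.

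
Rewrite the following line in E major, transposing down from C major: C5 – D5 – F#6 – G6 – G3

From C down to E is a minor sixth; apply that to each pitch.
C5 → E4
D5 → F#4
F#6 → A#5
G6 → B5
G3 → B2

E4 F#4 A#5 B5 B2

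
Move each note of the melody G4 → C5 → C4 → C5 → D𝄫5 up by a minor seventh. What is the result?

F5 Bb5 Bb4 Bb5 Cbb6

G4 gives F5
C5 gives Bb5
C4 gives Bb4
C5 gives Bb5
Dbb5 gives Cbb6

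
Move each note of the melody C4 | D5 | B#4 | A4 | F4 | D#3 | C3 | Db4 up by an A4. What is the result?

F#4 G#5 E##5 D#5 B4 G##3 F#3 G4

C4: a fourth up reaches F, and 6 semitones makes it F#4.
An augmented fourth up from D5 gives G#5.
B#4: a fourth up reaches E, and 6 semitones makes it E##5.
An augmented fourth up from A4 gives D#5.
F4 up an augmented fourth is B4.
D#3 up an augmented fourth is G##3.
C3 up an augmented fourth is F#3.
Db4: a fourth up reaches G, and 6 semitones makes it G4.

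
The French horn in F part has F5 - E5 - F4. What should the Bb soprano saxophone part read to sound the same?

C5 B4 C4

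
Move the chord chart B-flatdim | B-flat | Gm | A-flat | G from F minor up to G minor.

Cdim C Am Bb A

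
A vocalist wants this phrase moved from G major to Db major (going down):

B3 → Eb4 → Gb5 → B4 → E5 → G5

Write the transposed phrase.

F3 Bbb3 Dbb5 F4 Bb4 Db5

From G down to Db is an augmented fourth; apply that to each pitch.
B3 -> F3
Eb4 -> Bbb3
Gb5 -> Dbb5
B4 -> F4
E5 -> Bb4
G5 -> Db5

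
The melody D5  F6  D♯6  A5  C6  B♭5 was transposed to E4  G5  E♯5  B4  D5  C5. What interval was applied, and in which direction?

down a minor seventh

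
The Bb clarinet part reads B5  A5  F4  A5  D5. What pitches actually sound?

A5 G5 Eb4 G5 C5

Written C4 on the Bb clarinet sounds as Bb3, a major second lower; apply that shift to every note.
B5 to A5
A5 to G5
F4 to Eb4
A5 to G5
D5 to C5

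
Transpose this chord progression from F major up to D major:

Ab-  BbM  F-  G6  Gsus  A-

F- GM D- E6 Esus F#-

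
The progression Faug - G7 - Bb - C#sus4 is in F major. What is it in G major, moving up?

Gaug A7 C D#sus4

F major up to G major is a major second; each chord root moves by that interval while the quality stays the same.
Faug: root F up a major second → G, giving Gaug.
G7: root G up a major second → A, giving A7.
Bb: root Bb up a major second → C, giving C.
C#sus4: root C# up a major second → D#, giving D#sus4.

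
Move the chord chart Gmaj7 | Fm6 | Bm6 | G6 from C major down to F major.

Cmaj7 Bbm6 Em6 C6

C major down to F major is a perfect fifth; each chord root moves by that interval while the quality stays the same.
Gmaj7: root G down a perfect fifth → C, giving Cmaj7.
Fm6: root F down a perfect fifth → Bb, giving Bbm6.
Bm6: root B down a perfect fifth → E, giving Em6.
G6: root G down a perfect fifth → C, giving C6.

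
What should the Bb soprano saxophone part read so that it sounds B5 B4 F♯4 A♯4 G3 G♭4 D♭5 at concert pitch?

C#6 C#5 G#4 B#4 A3 Ab4 Eb5

The Bb soprano saxophone sounds a major second below written, so the written part must be a major second above concert — transpose each note up.
B5 -> C#6
B4 -> C#5
F#4 -> G#4
A#4 -> B#4
G3 -> A3
Gb4 -> Ab4
Db5 -> Eb5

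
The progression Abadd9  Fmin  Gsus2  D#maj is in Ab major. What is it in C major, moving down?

Ab major down to C major is a minor sixth; each chord root moves by that interval while the quality stays the same.
Abadd9: root Ab down a minor sixth → C, giving Cadd9.
Fmin: root F down a minor sixth → A, giving Amin.
Gsus2: root G down a minor sixth → B, giving Bsus2.
D#maj: root D# down a minor sixth → F##, giving F##maj.

Cadd9 Amin Bsus2 F##maj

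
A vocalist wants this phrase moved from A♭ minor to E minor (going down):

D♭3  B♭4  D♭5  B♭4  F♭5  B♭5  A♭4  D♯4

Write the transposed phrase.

A♭ minor to E minor down is a diminished fourth, so every note moves down by that interval.
Db3 becomes A2
Bb4 becomes F#4
Db5 becomes A4
Bb4 becomes F#4
Fb5 becomes C5
Bb5 becomes F#5
Ab4 becomes E4
D#4 becomes A##3

A2 F#4 A4 F#4 C5 F#5 E4 A##3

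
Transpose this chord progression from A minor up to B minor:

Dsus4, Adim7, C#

A minor up to B minor is a major second; each chord root moves by that interval while the quality stays the same.
Dsus4: root D up a major second → E, giving Esus4.
Adim7: root A up a major second → B, giving Bdim7.
C#: root C# up a major second → D#, giving D#.

Esus4 Bdim7 D#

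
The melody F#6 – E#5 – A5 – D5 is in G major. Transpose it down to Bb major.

G major to Bb major down is a major sixth, so every note moves down by that interval.
F#6 -> A5
E#5 -> G#4
A5 -> C5
D5 -> F4

A5 G#4 C5 F4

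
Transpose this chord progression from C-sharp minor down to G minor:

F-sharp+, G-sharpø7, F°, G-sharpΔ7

C+ Dø7 Cb° DΔ7

C-sharp minor down to G minor is an augmented fourth; each chord root moves by that interval while the quality stays the same.
F-sharp+: root F-sharp down an augmented fourth → C, giving C+.
G-sharpø7: root G-sharp down an augmented fourth → D, giving Dø7.
F°: root F down an augmented fourth → Cb, giving Cb°.
G-sharpΔ7: root G-sharp down an augmented fourth → D, giving DΔ7.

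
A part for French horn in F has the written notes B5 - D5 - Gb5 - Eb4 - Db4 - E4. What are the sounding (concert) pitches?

Written C4 on the French horn in F sounds as F3, a perfect fifth lower; apply that shift to every note.
B5 gives E5
D5 gives G4
Gb5 gives Cb5
Eb4 gives Ab3
Db4 gives Gb3
E4 gives A3

E5 G4 Cb5 Ab3 Gb3 A3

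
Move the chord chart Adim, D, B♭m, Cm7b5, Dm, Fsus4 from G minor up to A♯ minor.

B#dim E# C#m D#m7b5 E#m G#sus4

G minor up to A♯ minor is an augmented second; each chord root moves by that interval while the quality stays the same.
Adim: root A up an augmented second → B#, giving B#dim.
D: root D up an augmented second → E#, giving E#.
B♭m: root B♭ up an augmented second → C#, giving C#m.
Cm7b5: root C up an augmented second → D#, giving D#m7b5.
Dm: root D up an augmented second → E#, giving E#m.
Fsus4: root F up an augmented second → G#, giving G#sus4.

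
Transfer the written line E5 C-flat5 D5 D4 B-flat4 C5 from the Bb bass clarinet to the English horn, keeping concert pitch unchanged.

First find concert pitch: the Bb bass clarinet sounds a major ninth below written, so E5 C-flat5 D5 D4 B-flat4 C5 sounds D4 Bbb3 C4 C3 Ab3 Bb3.
Then write for English horn: it sounds a perfect fifth below written, so the part must be a perfect fifth above concert.
D4 → A4
Bbb3 → Fb4
C4 → G4
C3 → G3
Ab3 → Eb4
Bb3 → F4

A4 Fb4 G4 G3 Eb4 F4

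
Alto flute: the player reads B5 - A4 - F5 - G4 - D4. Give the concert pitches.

F#5 E4 C5 D4 A3

The alto flute sounds a perfect fourth below written, so transpose each written note down a perfect fourth.
B5 gives F#5
A4 gives E4
F5 gives C5
G4 gives D4
D4 gives A3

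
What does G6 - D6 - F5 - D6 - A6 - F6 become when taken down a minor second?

F#6 C#6 E5 C#6 G#6 E6

G6 → F#6
D6 → C#6
F5 → E5
D6 → C#6
A6 → G#6
F6 → E6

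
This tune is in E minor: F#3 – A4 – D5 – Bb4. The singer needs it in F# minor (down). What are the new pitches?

G#2 B3 E4 C4

From E down to F# is a minor seventh; apply that to each pitch.
F#3 to G#2
A4 to B3
D5 to E4
Bb4 to C4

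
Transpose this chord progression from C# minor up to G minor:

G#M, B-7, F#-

C# minor up to G minor is a diminished fifth; each chord root moves by that interval while the quality stays the same.
G#M: root G# up a diminished fifth → D, giving DM.
B-7: root B up a diminished fifth → F, giving F-7.
F#-: root F# up a diminished fifth → C, giving C-.

DM F-7 C-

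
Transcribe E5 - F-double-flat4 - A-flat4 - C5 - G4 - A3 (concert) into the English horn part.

The English horn sounds a perfect fifth below written, so the written part must be a perfect fifth above concert — transpose each note up.
E5 to B5
Fbb4 to Cbb5
Ab4 to Eb5
C5 to G5
G4 to D5
A3 to E4

B5 Cbb5 Eb5 G5 D5 E4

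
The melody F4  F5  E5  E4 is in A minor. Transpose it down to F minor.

From A down to F is a major third; apply that to each pitch.
F4 becomes Db4
F5 becomes Db5
E5 becomes C5
E4 becomes C4

Db4 Db5 C5 C4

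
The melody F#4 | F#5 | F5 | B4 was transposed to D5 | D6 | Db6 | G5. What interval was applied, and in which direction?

up a minor sixth

Take the first pair: F#4 → D5. F to D spans 6 letter names, so the interval is some kind of sixth.
F#4 to D5 is 8 semitones, which makes it a minor sixth; the second version is higher, so the direction is up.
Checking another pair — B4 → G5 — gives the same interval.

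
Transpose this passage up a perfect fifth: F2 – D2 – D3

C3 A2 A3

F2 becomes C3
D2 becomes A2
D3 becomes A3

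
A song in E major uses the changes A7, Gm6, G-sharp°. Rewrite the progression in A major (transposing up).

D7 Cm6 C#°

E major up to A major is a perfect fourth; each chord root moves by that interval while the quality stays the same.
A7: root A up a perfect fourth → D, giving D7.
Gm6: root G up a perfect fourth → C, giving Cm6.
G-sharp°: root G-sharp up a perfect fourth → C#, giving C#°.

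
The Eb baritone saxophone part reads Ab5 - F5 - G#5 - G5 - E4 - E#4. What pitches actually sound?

Cb4 Ab3 B3 Bb3 G2 G#2

Written C4 on the Eb baritone saxophone sounds as Eb2, a major thirteenth lower; apply that shift to every note.
Ab5 becomes Cb4
F5 becomes Ab3
G#5 becomes B3
G5 becomes Bb3
E4 becomes G2
E#4 becomes G#2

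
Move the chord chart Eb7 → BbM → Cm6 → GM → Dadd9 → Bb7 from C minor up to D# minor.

F#7 C#M D#m6 A#M E#add9 C#7

C minor up to D# minor is an augmented second; each chord root moves by that interval while the quality stays the same.
Eb7: root Eb up an augmented second → F#, giving F#7.
BbM: root Bb up an augmented second → C#, giving C#M.
Cm6: root C up an augmented second → D#, giving D#m6.
GM: root G up an augmented second → A#, giving A#M.
Dadd9: root D up an augmented second → E#, giving E#add9.
Bb7: root Bb up an augmented second → C#, giving C#7.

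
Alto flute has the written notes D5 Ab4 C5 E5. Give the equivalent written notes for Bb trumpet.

First find concert pitch: the alto flute sounds a perfect fourth below written, so D5 Ab4 C5 E5 sounds A4 Eb4 G4 B4.
Then write for Bb trumpet: it sounds a major second below written, so the part must be a major second above concert.
A4 → B4
Eb4 → F4
G4 → A4
B4 → C#5

B4 F4 A4 C#5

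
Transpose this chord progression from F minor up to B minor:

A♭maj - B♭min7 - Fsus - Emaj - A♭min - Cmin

Dmaj Emin7 Bsus A#maj Dmin F#min

F minor up to B minor is an augmented fourth; each chord root moves by that interval while the quality stays the same.
A♭maj: root A♭ up an augmented fourth → D, giving Dmaj.
B♭min7: root B♭ up an augmented fourth → E, giving Emin7.
Fsus: root F up an augmented fourth → B, giving Bsus.
Emaj: root E up an augmented fourth → A#, giving A#maj.
A♭min: root A♭ up an augmented fourth → D, giving Dmin.
Cmin: root C up an augmented fourth → F#, giving F#min.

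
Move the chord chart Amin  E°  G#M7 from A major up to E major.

Emin B° D#M7

A major up to E major is a perfect fifth; each chord root moves by that interval while the quality stays the same.
Amin: root A up a perfect fifth → E, giving Emin.
E°: root E up a perfect fifth → B, giving B°.
G#M7: root G# up a perfect fifth → D#, giving D#M7.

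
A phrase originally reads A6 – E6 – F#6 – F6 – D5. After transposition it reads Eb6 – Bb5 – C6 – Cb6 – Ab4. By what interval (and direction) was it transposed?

down an augmented fourth

Take the first pair: A6 → Eb6. A to E spans 4 letter names, so the interval is some kind of fourth.
Eb6 to A6 is 6 semitones, which makes it an augmented fourth; the second version is lower, so the direction is down.
Checking another pair — D5 → Ab4 — gives the same interval.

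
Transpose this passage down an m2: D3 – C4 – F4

D3 becomes C#3
C4 becomes B3
F4 becomes E4

C#3 B3 E4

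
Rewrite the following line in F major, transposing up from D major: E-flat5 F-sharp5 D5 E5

D major to F major up is a minor third, so every note moves up by that interval.
Eb5 → Gb5
F#5 → A5
D5 → F5
E5 → G5

Gb5 A5 F5 G5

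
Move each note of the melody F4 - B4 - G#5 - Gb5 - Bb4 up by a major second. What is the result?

F4 -> G4
B4 -> C#5
G#5 -> A#5
Gb5 -> Ab5
Bb4 -> C5

G4 C#5 A#5 Ab5 C5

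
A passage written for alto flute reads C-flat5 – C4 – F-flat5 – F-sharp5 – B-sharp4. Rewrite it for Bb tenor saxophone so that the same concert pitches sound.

Ab5 A4 Db6 D#6 G##5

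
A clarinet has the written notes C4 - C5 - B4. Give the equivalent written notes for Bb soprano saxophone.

First find concert pitch: the A clarinet sounds a minor third below written, so C4 C5 B4 sounds A3 A4 G#4.
Then write for Bb soprano saxophone: it sounds a major second below written, so the part must be a major second above concert.
A3 → B3
A4 → B4
G#4 → A#4

B3 B4 A#4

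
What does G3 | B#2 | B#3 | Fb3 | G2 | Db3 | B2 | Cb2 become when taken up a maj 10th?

G3 gives B4
B#2 gives D##4
B#3 gives D##5
Fb3 gives Ab4
G2 gives B3
Db3 gives F4
B2 gives D#4
Cb2 gives Eb3

B4 D##4 D##5 Ab4 B3 F4 D#4 Eb3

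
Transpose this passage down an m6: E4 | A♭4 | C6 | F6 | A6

E4 to G#3
Ab4 to C4
C6 to E5
F6 to A5
A6 to C#6

G#3 C4 E5 A5 C#6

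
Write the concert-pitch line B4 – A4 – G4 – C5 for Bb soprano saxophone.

C#5 B4 A4 D5

Written C4 sounds as Bb3 on the Bb soprano saxophone, so concert pitches are written a major second up.
B4 → C#5
A4 → B4
G4 → A4
C5 → D5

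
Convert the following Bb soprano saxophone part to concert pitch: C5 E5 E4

Written C4 on the Bb soprano saxophone sounds as Bb3, a major second lower; apply that shift to every note.
C5 gives Bb4
E5 gives D5
E4 gives D4

Bb4 D5 D4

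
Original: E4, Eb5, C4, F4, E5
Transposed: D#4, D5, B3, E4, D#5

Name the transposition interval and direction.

From E4 to D#4 is 2 letter names — a second of some quality.
D#4 to E4 is 1 semitone, which makes it a minor second; the second version is lower, so the direction is down.
Checking another pair — E5 → D#5 — gives the same interval.

down a minor second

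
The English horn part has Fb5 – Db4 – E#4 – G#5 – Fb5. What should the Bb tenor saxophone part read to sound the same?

First find concert pitch: the English horn sounds a perfect fifth below written, so Fb5 Db4 E#4 G#5 Fb5 sounds Bbb4 Gb3 A#3 C#5 Bbb4.
Then write for Bb tenor saxophone: it sounds a major ninth below written, so the part must be a major ninth above concert.
Bbb4 → Cb6
Gb3 → Ab4
A#3 → B#4
C#5 → D#6
Bbb4 → Cb6

Cb6 Ab4 B#4 D#6 Cb6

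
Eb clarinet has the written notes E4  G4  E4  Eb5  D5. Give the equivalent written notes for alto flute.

C5 Eb5 C5 Cb6 Bb5

First find concert pitch: the Eb clarinet sounds a minor third above written, so E4 G4 E4 Eb5 D5 sounds G4 Bb4 G4 Gb5 F5.
Then write for alto flute: it sounds a perfect fourth below written, so the part must be a perfect fourth above concert.
G4 → C5
Bb4 → Eb5
G4 → C5
Gb5 → Cb6
F5 → Bb5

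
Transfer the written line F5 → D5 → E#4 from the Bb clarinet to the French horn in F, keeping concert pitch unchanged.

First find concert pitch: the Bb clarinet sounds a major second below written, so F5 D5 E#4 sounds Eb5 C5 D#4.
Then write for French horn in F: it sounds a perfect fifth below written, so the part must be a perfect fifth above concert.
Eb5 → Bb5
C5 → G5
D#4 → A#4

Bb5 G5 A#4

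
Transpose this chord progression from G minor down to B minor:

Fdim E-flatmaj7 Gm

G minor down to B minor is a minor sixth; each chord root moves by that interval while the quality stays the same.
Fdim: root F down a minor sixth → A, giving Adim.
E-flatmaj7: root E-flat down a minor sixth → G, giving Gmaj7.
Gm: root G down a minor sixth → B, giving Bm.

Adim Gmaj7 Bm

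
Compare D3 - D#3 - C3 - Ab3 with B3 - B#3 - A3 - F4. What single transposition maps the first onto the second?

up a major sixth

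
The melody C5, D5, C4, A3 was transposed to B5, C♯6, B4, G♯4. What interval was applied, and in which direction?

up a major seventh

From C5 to B5 is 7 letter names — a seventh of some quality.
C5 to B5 is 11 semitones, which makes it a major seventh; the second version is higher, so the direction is up.
Checking another pair — A3 → G#4 — gives the same interval.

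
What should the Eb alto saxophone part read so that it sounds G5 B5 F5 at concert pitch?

E6 G#6 D6

The Eb alto saxophone sounds a major sixth below written, so the written part must be a major sixth above concert — transpose each note up.
G5 to E6
B5 to G#6
F5 to D6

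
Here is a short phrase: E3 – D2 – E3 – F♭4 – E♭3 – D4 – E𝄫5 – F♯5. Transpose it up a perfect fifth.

B3 A2 B3 Cb5 Bb3 A4 Bbb5 C#6

E3: a fifth up reaches B, and 7 semitones makes it B3.
D2: a fifth up reaches A, and 7 semitones makes it A2.
E3: a fifth up reaches B, and 7 semitones makes it B3.
Fb4: a fifth up reaches C, and 7 semitones makes it Cb5.
Eb3: a fifth up reaches B, and 7 semitones makes it Bb3.
D4: a fifth up reaches A, and 7 semitones makes it A4.
Ebb5: a fifth up reaches B, and 7 semitones makes it Bbb5.
F#5: a fifth up reaches C, and 7 semitones makes it C#6.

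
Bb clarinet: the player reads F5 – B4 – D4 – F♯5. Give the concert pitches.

The Bb clarinet sounds a major second below written, so transpose each written note down a major second.
F5 becomes Eb5
B4 becomes A4
D4 becomes C4
F#5 becomes E5

Eb5 A4 C4 E5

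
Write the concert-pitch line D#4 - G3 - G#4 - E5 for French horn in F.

A#4 D4 D#5 B5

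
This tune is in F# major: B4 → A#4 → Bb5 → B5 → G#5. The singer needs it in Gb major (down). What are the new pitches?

Cb4 Bb3 Cbb5 Cb5 Ab4

From F# down to Gb is an augmented seventh; apply that to each pitch.
B4 -> Cb4
A#4 -> Bb3
Bb5 -> Cbb5
B5 -> Cb5
G#5 -> Ab4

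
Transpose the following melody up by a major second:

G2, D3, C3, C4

G2: a second up reaches A, and 2 semitones makes it A2.
D3 up a major second is E3.
A major second up from C3 gives D3.
C4 up a major second is D4.

A2 E3 D3 D4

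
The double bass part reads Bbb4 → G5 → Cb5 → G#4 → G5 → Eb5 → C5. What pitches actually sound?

Bbb3 G4 Cb4 G#3 G4 Eb4 C4

The double bass sounds a perfect octave below written, so transpose each written note down a perfect octave.
Bbb4 -> Bbb3
G5 -> G4
Cb5 -> Cb4
G#4 -> G#3
G5 -> G4
Eb5 -> Eb4
C5 -> C4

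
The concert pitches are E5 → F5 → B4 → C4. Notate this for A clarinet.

G5 Ab5 D5 Eb4

Written C4 sounds as A3 on the A clarinet, so concert pitches are written a minor third up.
E5 gives G5
F5 gives Ab5
B4 gives D5
C4 gives Eb4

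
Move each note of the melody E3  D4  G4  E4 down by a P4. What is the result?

B2 A3 D4 B3

E3 gives B2
D4 gives A3
G4 gives D4
E4 gives B3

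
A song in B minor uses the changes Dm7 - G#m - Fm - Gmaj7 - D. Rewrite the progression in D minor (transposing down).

Fm7 Bm Abm Bbmaj7 F

B minor down to D minor is a major sixth; each chord root moves by that interval while the quality stays the same.
Dm7: root D down a major sixth → F, giving Fm7.
G#m: root G# down a major sixth → B, giving Bm.
Fm: root F down a major sixth → Ab, giving Abm.
Gmaj7: root G down a major sixth → Bb, giving Bbmaj7.
D: root D down a major sixth → F, giving F.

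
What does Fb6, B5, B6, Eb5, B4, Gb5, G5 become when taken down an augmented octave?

Fb6 down an augmented octave is Fbb5.
B5 down an augmented octave is Bb4.
B6: an octave down reaches B, and 13 semitones makes it Bb5.
Eb5: an octave down reaches E, and 13 semitones makes it Ebb4.
B4: an octave down reaches B, and 13 semitones makes it Bb3.
Gb5 down an augmented octave is Gbb4.
An augmented octave down from G5 gives Gb4.

Fbb5 Bb4 Bb5 Ebb4 Bb3 Gbb4 Gb4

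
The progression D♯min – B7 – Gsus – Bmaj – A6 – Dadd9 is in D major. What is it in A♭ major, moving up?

Amin F7 Dbsus Fmaj Eb6 Abadd9

D major up to A♭ major is a diminished fifth; each chord root moves by that interval while the quality stays the same.
D♯min: root D♯ up a diminished fifth → A, giving Amin.
B7: root B up a diminished fifth → F, giving F7.
Gsus: root G up a diminished fifth → Db, giving Dbsus.
Bmaj: root B up a diminished fifth → F, giving Fmaj.
A6: root A up a diminished fifth → Eb, giving Eb6.
Dadd9: root D up a diminished fifth → Ab, giving Abadd9.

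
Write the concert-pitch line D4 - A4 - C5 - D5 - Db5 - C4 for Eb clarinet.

B3 F#4 A4 B4 Bb4 A3

Written C4 sounds as Eb4 on the Eb clarinet, so concert pitches are written a minor third down.
D4 -> B3
A4 -> F#4
C5 -> A4
D5 -> B4
Db5 -> Bb4
C4 -> A3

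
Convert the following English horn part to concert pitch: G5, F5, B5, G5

C5 Bb4 E5 C5

Written C4 on the English horn sounds as F3, a perfect fifth lower; apply that shift to every note.
G5 gives C5
F5 gives Bb4
B5 gives E5
G5 gives C5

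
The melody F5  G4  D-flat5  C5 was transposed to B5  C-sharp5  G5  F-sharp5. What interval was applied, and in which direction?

up an augmented fourth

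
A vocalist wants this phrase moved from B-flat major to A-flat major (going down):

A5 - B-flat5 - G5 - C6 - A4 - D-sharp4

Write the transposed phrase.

G5 Ab5 F5 Bb5 G4 C#4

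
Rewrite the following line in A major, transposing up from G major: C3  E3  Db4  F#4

D3 F#3 Eb4 G#4

From G up to A is a major second; apply that to each pitch.
C3 to D3
E3 to F#3
Db4 to Eb4
F#4 to G#4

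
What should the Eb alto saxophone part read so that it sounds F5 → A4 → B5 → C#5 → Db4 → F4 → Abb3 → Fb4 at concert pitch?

D6 F#5 G#6 A#5 Bb4 D5 Fb4 Db5

Written C4 sounds as Eb3 on the Eb alto saxophone, so concert pitches are written a major sixth up.
F5 to D6
A4 to F#5
B5 to G#6
C#5 to A#5
Db4 to Bb4
F4 to D5
Abb3 to Fb4
Fb4 to Db5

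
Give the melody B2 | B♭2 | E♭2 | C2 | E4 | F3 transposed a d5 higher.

A diminished fifth up from B2 gives F3.
Bb2: a fifth up reaches F, and 6 semitones makes it Fb3.
Eb2 up a diminished fifth is Bbb2.
C2 up a diminished fifth is Gb2.
E4: a fifth up reaches B, and 6 semitones makes it Bb4.
F3 up a diminished fifth is Cb4.

F3 Fb3 Bbb2 Gb2 Bb4 Cb4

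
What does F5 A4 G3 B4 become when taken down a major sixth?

F5 becomes Ab4
A4 becomes C4
G3 becomes Bb2
B4 becomes D4

Ab4 C4 Bb2 D4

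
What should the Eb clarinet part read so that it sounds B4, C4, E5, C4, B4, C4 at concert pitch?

G#4 A3 C#5 A3 G#4 A3

Written C4 sounds as Eb4 on the Eb clarinet, so concert pitches are written a minor third down.
B4 becomes G#4
C4 becomes A3
E5 becomes C#5
C4 becomes A3
B4 becomes G#4
C4 becomes A3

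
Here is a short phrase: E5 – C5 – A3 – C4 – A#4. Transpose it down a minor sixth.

E5 becomes G#4
C5 becomes E4
A3 becomes C#3
C4 becomes E3
A#4 becomes C##4

G#4 E4 C#3 E3 C##4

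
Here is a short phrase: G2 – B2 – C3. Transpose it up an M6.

E3 G#3 A3

G2: a sixth up reaches E, and 9 semitones makes it E3.
A major sixth up from B2 gives G#3.
C3: a sixth up reaches A, and 9 semitones makes it A3.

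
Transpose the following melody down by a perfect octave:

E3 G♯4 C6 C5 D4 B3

E2 G#3 C5 C4 D3 B2

A perfect octave down from E3 gives E2.
A perfect octave down from G#4 gives G#3.
C6 down a perfect octave is C5.
A perfect octave down from C5 gives C4.
D4: an octave down reaches D, and 12 semitones makes it D3.
A perfect octave down from B3 gives B2.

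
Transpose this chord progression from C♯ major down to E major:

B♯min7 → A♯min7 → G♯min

D#min7 C#min7 Bmin

C♯ major down to E major is a major sixth; each chord root moves by that interval while the quality stays the same.
B♯min7: root B♯ down a major sixth → D#, giving D#min7.
A♯min7: root A♯ down a major sixth → C#, giving C#min7.
G♯min: root G♯ down a major sixth → B, giving Bmin.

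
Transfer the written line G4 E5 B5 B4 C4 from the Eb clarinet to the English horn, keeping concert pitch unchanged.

F5 D6 A6 A5 Bb4

First find concert pitch: the Eb clarinet sounds a minor third above written, so G4 E5 B5 B4 C4 sounds Bb4 G5 D6 D5 Eb4.
Then write for English horn: it sounds a perfect fifth below written, so the part must be a perfect fifth above concert.
Bb4 → F5
G5 → D6
D6 → A6
D5 → A5
Eb4 → Bb4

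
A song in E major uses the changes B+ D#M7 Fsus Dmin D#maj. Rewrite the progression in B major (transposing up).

E major up to B major is a perfect fifth; each chord root moves by that interval while the quality stays the same.
B+: root B up a perfect fifth → F#, giving F#+.
D#M7: root D# up a perfect fifth → A#, giving A#M7.
Fsus: root F up a perfect fifth → C, giving Csus.
Dmin: root D up a perfect fifth → A, giving Amin.
D#maj: root D# up a perfect fifth → A#, giving A#maj.

F#+ A#M7 Csus Amin A#maj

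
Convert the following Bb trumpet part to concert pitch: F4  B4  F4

The Bb trumpet sounds a major second below written, so transpose each written note down a major second.
F4 -> Eb4
B4 -> A4
F4 -> Eb4

Eb4 A4 Eb4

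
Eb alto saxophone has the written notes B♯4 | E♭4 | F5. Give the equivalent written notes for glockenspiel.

First find concert pitch: the Eb alto saxophone sounds a major sixth below written, so B♯4 E♭4 F5 sounds D#4 Gb3 Ab4.
Then write for glockenspiel: it sounds a perfect fifteenth above written, so the part must be a perfect fifteenth below concert.
D#4 → D#2
Gb3 → Gb1
Ab4 → Ab2

D#2 Gb1 Ab2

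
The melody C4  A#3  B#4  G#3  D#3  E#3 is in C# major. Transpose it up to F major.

Fb4 D4 E5 C4 G3 A3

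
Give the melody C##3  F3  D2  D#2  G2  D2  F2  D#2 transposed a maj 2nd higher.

C##3: a second up reaches D, and 2 semitones makes it D##3.
F3: a second up reaches G, and 2 semitones makes it G3.
D2: a second up reaches E, and 2 semitones makes it E2.
D#2 up a major second is E#2.
A major second up from G2 gives A2.
D2 up a major second is E2.
F2: a second up reaches G, and 2 semitones makes it G2.
A major second up from D#2 gives E#2.

D##3 G3 E2 E#2 A2 E2 G2 E#2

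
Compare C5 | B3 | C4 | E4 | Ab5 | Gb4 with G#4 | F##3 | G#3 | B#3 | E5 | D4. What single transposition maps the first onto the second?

down a diminished fourth

Take the first pair: C5 → G#4. C to G spans 4 letter names, so the interval is some kind of fourth.
G#4 to C5 is 4 semitones, which makes it a diminished fourth; the second version is lower, so the direction is down.
Checking another pair — Gb4 → D4 — gives the same interval.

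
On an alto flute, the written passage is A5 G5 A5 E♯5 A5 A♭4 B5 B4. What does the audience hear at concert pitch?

E5 D5 E5 B#4 E5 Eb4 F#5 F#4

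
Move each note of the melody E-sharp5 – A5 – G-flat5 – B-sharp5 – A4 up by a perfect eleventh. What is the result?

A#6 D7 Cb7 E#7 D6

E#5 up a perfect eleventh is A#6.
A perfect eleventh up from A5 gives D7.
Gb5 up a perfect eleventh is Cb7.
A perfect eleventh up from B#5 gives E#7.
A perfect eleventh up from A4 gives D6.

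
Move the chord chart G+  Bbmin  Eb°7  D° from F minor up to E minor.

F#+ Amin D°7 C#°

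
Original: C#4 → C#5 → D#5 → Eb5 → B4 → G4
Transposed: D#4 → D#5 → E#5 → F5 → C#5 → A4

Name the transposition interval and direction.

From C#4 to D#4 is 2 letter names — a second of some quality.
C#4 to D#4 is 2 semitones, which makes it a major second; the second version is higher, so the direction is up.
Checking another pair — G4 → A4 — gives the same interval.

up a major second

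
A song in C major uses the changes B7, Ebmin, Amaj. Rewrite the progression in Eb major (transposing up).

C major up to Eb major is a minor third; each chord root moves by that interval while the quality stays the same.
B7: root B up a minor third → D, giving D7.
Ebmin: root Eb up a minor third → Gb, giving Gbmin.
Amaj: root A up a minor third → C, giving Cmaj.

D7 Gbmin Cmaj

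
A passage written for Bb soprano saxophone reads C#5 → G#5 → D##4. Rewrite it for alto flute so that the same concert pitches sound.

E5 B5 F##4

First find concert pitch: the Bb soprano saxophone sounds a major second below written, so C#5 G#5 D##4 sounds B4 F#5 C##4.
Then write for alto flute: it sounds a perfect fourth below written, so the part must be a perfect fourth above concert.
B4 → E5
F#5 → B5
C##4 → F##4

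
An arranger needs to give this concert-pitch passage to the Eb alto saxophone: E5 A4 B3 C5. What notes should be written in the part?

C#6 F#5 G#4 A5

Written C4 sounds as Eb3 on the Eb alto saxophone, so concert pitches are written a major sixth up.
E5 becomes C#6
A4 becomes F#5
B3 becomes G#4
C5 becomes A5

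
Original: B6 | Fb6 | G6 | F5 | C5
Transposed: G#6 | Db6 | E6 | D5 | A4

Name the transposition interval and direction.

down a minor third

From B6 to G#6 is 3 letter names — a third of some quality.
G#6 to B6 is 3 semitones, which makes it a minor third; the second version is lower, so the direction is down.
Checking another pair — C5 → A4 — gives the same interval.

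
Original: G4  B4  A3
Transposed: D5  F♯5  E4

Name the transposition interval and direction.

up a perfect fifth

From G4 to D5 is 5 letter names — a fifth of some quality.
G4 to D5 is 7 semitones, which makes it a perfect fifth; the second version is higher, so the direction is up.
Checking another pair — A3 → E4 — gives the same interval.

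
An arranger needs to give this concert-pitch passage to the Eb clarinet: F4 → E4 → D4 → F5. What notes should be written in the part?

Written C4 sounds as Eb4 on the Eb clarinet, so concert pitches are written a minor third down.
F4 -> D4
E4 -> C#4
D4 -> B3
F5 -> D5

D4 C#4 B3 D5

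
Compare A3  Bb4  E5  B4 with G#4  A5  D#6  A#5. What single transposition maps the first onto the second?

From A3 to G#4 is 7 letter names — a seventh of some quality.
A3 to G#4 is 11 semitones, which makes it a major seventh; the second version is higher, so the direction is up.
Checking another pair — B4 → A#5 — gives the same interval.

up a major seventh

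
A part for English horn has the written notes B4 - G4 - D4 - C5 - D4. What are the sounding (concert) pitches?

The English horn sounds a perfect fifth below written, so transpose each written note down a perfect fifth.
B4 gives E4
G4 gives C4
D4 gives G3
C5 gives F4
D4 gives G3

E4 C4 G3 F4 G3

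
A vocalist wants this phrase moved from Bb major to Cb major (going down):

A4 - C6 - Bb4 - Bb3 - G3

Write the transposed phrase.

Bb3 Db5 Cb4 Cb3 Ab2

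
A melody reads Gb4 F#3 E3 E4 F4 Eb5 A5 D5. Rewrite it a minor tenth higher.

Bbb5 A4 G4 G5 Ab5 Gb6 C7 F6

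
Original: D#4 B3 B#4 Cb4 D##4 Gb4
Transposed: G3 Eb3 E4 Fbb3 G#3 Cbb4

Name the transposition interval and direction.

down an augmented fifth

From D#4 to G3 is 5 letter names — a fifth of some quality.
G3 to D#4 is 8 semitones, which makes it an augmented fifth; the second version is lower, so the direction is down.
Checking another pair — Gb4 → Cbb4 — gives the same interval.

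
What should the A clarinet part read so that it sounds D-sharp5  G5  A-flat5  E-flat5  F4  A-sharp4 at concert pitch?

F#5 Bb5 Cb6 Gb5 Ab4 C#5

The A clarinet sounds a minor third below written, so the written part must be a minor third above concert — transpose each note up.
D#5 becomes F#5
G5 becomes Bb5
Ab5 becomes Cb6
Eb5 becomes Gb5
F4 becomes Ab4
A#4 becomes C#5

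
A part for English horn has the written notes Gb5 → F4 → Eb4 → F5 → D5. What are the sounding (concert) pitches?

Cb5 Bb3 Ab3 Bb4 G4

The English horn sounds a perfect fifth below written, so transpose each written note down a perfect fifth.
Gb5 to Cb5
F4 to Bb3
Eb4 to Ab3
F5 to Bb4
D5 to G4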